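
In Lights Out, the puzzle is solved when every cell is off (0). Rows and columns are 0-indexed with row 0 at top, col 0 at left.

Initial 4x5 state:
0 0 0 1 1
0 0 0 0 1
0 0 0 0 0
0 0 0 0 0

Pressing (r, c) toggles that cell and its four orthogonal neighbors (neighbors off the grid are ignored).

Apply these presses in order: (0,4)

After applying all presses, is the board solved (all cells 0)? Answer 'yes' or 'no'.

After press 1 at (0,4):
0 0 0 0 0
0 0 0 0 0
0 0 0 0 0
0 0 0 0 0

Lights still on: 0

Answer: yes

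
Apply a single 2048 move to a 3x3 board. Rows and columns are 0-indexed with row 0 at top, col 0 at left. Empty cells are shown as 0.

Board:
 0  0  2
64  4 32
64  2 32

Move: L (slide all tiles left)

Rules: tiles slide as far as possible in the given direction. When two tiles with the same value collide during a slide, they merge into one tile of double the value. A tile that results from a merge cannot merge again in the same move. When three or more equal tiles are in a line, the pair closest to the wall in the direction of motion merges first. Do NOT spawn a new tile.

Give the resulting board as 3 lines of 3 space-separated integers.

Slide left:
row 0: [0, 0, 2] -> [2, 0, 0]
row 1: [64, 4, 32] -> [64, 4, 32]
row 2: [64, 2, 32] -> [64, 2, 32]

Answer:  2  0  0
64  4 32
64  2 32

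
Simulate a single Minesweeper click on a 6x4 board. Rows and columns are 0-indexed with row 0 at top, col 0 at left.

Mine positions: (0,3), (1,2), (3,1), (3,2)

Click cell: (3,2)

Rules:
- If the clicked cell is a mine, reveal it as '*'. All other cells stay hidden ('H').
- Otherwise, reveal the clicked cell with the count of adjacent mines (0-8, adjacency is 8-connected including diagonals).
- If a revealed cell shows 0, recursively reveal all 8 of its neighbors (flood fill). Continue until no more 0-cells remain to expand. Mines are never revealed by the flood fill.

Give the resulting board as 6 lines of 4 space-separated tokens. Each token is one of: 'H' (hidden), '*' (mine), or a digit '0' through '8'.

H H H H
H H H H
H H H H
H H * H
H H H H
H H H H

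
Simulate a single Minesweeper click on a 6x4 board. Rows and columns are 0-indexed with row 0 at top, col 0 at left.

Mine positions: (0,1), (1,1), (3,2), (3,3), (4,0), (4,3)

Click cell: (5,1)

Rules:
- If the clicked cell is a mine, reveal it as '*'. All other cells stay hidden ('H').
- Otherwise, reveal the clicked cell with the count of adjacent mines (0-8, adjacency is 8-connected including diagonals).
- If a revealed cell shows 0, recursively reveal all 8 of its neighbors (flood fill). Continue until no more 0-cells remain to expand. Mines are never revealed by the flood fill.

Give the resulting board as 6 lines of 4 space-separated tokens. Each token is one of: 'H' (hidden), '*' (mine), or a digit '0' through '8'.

H H H H
H H H H
H H H H
H H H H
H H H H
H 1 H H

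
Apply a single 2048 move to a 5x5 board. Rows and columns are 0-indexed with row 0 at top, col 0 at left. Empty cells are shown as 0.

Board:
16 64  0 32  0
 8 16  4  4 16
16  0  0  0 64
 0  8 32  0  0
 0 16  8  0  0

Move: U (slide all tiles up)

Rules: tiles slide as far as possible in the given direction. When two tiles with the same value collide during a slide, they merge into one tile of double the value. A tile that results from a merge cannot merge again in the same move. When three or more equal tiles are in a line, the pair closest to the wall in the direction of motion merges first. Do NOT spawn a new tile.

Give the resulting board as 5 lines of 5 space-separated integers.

Answer: 16 64  4 32 16
 8 16 32  4 64
16  8  8  0  0
 0 16  0  0  0
 0  0  0  0  0

Derivation:
Slide up:
col 0: [16, 8, 16, 0, 0] -> [16, 8, 16, 0, 0]
col 1: [64, 16, 0, 8, 16] -> [64, 16, 8, 16, 0]
col 2: [0, 4, 0, 32, 8] -> [4, 32, 8, 0, 0]
col 3: [32, 4, 0, 0, 0] -> [32, 4, 0, 0, 0]
col 4: [0, 16, 64, 0, 0] -> [16, 64, 0, 0, 0]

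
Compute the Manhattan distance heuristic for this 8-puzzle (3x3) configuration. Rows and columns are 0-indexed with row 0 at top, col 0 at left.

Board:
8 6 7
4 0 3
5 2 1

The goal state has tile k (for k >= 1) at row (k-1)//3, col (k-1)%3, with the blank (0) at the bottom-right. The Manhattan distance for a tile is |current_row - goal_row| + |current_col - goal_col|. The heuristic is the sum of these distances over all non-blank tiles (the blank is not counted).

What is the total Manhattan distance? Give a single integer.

Tile 8: (0,0)->(2,1) = 3
Tile 6: (0,1)->(1,2) = 2
Tile 7: (0,2)->(2,0) = 4
Tile 4: (1,0)->(1,0) = 0
Tile 3: (1,2)->(0,2) = 1
Tile 5: (2,0)->(1,1) = 2
Tile 2: (2,1)->(0,1) = 2
Tile 1: (2,2)->(0,0) = 4
Sum: 3 + 2 + 4 + 0 + 1 + 2 + 2 + 4 = 18

Answer: 18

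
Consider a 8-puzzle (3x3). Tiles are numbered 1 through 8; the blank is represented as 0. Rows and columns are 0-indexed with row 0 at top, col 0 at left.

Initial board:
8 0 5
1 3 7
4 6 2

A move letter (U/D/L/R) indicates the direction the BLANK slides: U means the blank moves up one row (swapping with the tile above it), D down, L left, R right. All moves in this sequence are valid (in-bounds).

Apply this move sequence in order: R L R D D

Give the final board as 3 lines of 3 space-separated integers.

After move 1 (R):
8 5 0
1 3 7
4 6 2

After move 2 (L):
8 0 5
1 3 7
4 6 2

After move 3 (R):
8 5 0
1 3 7
4 6 2

After move 4 (D):
8 5 7
1 3 0
4 6 2

After move 5 (D):
8 5 7
1 3 2
4 6 0

Answer: 8 5 7
1 3 2
4 6 0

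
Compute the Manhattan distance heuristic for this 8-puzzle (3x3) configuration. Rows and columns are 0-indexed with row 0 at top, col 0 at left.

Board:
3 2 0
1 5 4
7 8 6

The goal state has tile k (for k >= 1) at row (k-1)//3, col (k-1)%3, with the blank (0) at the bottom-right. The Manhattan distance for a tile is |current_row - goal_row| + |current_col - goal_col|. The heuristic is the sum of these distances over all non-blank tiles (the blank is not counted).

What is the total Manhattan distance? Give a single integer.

Answer: 6

Derivation:
Tile 3: (0,0)->(0,2) = 2
Tile 2: (0,1)->(0,1) = 0
Tile 1: (1,0)->(0,0) = 1
Tile 5: (1,1)->(1,1) = 0
Tile 4: (1,2)->(1,0) = 2
Tile 7: (2,0)->(2,0) = 0
Tile 8: (2,1)->(2,1) = 0
Tile 6: (2,2)->(1,2) = 1
Sum: 2 + 0 + 1 + 0 + 2 + 0 + 0 + 1 = 6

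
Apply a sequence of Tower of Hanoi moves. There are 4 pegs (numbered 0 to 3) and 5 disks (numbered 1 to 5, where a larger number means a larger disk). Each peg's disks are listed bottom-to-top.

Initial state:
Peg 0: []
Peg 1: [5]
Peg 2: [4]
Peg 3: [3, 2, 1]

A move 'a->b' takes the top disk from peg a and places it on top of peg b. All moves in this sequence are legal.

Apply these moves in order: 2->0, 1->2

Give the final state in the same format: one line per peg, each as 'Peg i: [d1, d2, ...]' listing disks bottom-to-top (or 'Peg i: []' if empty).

Answer: Peg 0: [4]
Peg 1: []
Peg 2: [5]
Peg 3: [3, 2, 1]

Derivation:
After move 1 (2->0):
Peg 0: [4]
Peg 1: [5]
Peg 2: []
Peg 3: [3, 2, 1]

After move 2 (1->2):
Peg 0: [4]
Peg 1: []
Peg 2: [5]
Peg 3: [3, 2, 1]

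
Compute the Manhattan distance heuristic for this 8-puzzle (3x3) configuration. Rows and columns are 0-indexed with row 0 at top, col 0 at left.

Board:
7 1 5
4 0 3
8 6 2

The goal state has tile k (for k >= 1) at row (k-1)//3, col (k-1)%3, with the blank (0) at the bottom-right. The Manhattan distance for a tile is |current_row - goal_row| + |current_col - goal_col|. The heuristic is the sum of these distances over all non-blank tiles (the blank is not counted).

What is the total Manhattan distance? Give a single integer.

Tile 7: at (0,0), goal (2,0), distance |0-2|+|0-0| = 2
Tile 1: at (0,1), goal (0,0), distance |0-0|+|1-0| = 1
Tile 5: at (0,2), goal (1,1), distance |0-1|+|2-1| = 2
Tile 4: at (1,0), goal (1,0), distance |1-1|+|0-0| = 0
Tile 3: at (1,2), goal (0,2), distance |1-0|+|2-2| = 1
Tile 8: at (2,0), goal (2,1), distance |2-2|+|0-1| = 1
Tile 6: at (2,1), goal (1,2), distance |2-1|+|1-2| = 2
Tile 2: at (2,2), goal (0,1), distance |2-0|+|2-1| = 3
Sum: 2 + 1 + 2 + 0 + 1 + 1 + 2 + 3 = 12

Answer: 12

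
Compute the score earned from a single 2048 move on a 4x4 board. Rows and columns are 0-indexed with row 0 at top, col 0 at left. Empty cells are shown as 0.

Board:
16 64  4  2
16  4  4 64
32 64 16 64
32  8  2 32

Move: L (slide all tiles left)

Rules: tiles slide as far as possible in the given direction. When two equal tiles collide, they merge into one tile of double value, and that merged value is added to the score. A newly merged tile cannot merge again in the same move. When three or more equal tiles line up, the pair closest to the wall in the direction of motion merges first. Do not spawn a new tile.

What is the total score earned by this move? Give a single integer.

Slide left:
row 0: [16, 64, 4, 2] -> [16, 64, 4, 2]  score +0 (running 0)
row 1: [16, 4, 4, 64] -> [16, 8, 64, 0]  score +8 (running 8)
row 2: [32, 64, 16, 64] -> [32, 64, 16, 64]  score +0 (running 8)
row 3: [32, 8, 2, 32] -> [32, 8, 2, 32]  score +0 (running 8)
Board after move:
16 64  4  2
16  8 64  0
32 64 16 64
32  8  2 32

Answer: 8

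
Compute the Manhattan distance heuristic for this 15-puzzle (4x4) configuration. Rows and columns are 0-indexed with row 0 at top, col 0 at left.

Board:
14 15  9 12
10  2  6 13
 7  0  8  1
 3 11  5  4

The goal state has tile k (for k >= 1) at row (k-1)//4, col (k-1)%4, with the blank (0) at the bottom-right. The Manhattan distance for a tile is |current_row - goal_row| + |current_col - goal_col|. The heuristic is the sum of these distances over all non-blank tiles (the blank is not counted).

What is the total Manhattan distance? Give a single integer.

Tile 14: (0,0)->(3,1) = 4
Tile 15: (0,1)->(3,2) = 4
Tile 9: (0,2)->(2,0) = 4
Tile 12: (0,3)->(2,3) = 2
Tile 10: (1,0)->(2,1) = 2
Tile 2: (1,1)->(0,1) = 1
Tile 6: (1,2)->(1,1) = 1
Tile 13: (1,3)->(3,0) = 5
Tile 7: (2,0)->(1,2) = 3
Tile 8: (2,2)->(1,3) = 2
Tile 1: (2,3)->(0,0) = 5
Tile 3: (3,0)->(0,2) = 5
Tile 11: (3,1)->(2,2) = 2
Tile 5: (3,2)->(1,0) = 4
Tile 4: (3,3)->(0,3) = 3
Sum: 4 + 4 + 4 + 2 + 2 + 1 + 1 + 5 + 3 + 2 + 5 + 5 + 2 + 4 + 3 = 47

Answer: 47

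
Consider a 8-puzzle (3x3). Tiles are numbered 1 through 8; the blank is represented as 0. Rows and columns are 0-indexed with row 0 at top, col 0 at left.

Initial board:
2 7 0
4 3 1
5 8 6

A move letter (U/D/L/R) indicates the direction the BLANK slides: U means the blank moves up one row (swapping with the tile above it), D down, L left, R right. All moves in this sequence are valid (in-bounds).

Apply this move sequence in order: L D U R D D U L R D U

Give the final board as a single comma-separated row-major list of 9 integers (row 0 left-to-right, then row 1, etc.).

After move 1 (L):
2 0 7
4 3 1
5 8 6

After move 2 (D):
2 3 7
4 0 1
5 8 6

After move 3 (U):
2 0 7
4 3 1
5 8 6

After move 4 (R):
2 7 0
4 3 1
5 8 6

After move 5 (D):
2 7 1
4 3 0
5 8 6

After move 6 (D):
2 7 1
4 3 6
5 8 0

After move 7 (U):
2 7 1
4 3 0
5 8 6

After move 8 (L):
2 7 1
4 0 3
5 8 6

After move 9 (R):
2 7 1
4 3 0
5 8 6

After move 10 (D):
2 7 1
4 3 6
5 8 0

After move 11 (U):
2 7 1
4 3 0
5 8 6

Answer: 2, 7, 1, 4, 3, 0, 5, 8, 6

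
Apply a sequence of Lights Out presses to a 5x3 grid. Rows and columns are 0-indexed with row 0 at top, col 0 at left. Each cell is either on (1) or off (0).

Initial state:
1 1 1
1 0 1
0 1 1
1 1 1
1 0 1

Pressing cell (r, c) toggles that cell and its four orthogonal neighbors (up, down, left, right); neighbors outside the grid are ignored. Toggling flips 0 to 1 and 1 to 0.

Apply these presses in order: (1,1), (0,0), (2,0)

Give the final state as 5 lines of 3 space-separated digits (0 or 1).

Answer: 0 1 1
0 1 0
1 1 1
0 1 1
1 0 1

Derivation:
After press 1 at (1,1):
1 0 1
0 1 0
0 0 1
1 1 1
1 0 1

After press 2 at (0,0):
0 1 1
1 1 0
0 0 1
1 1 1
1 0 1

After press 3 at (2,0):
0 1 1
0 1 0
1 1 1
0 1 1
1 0 1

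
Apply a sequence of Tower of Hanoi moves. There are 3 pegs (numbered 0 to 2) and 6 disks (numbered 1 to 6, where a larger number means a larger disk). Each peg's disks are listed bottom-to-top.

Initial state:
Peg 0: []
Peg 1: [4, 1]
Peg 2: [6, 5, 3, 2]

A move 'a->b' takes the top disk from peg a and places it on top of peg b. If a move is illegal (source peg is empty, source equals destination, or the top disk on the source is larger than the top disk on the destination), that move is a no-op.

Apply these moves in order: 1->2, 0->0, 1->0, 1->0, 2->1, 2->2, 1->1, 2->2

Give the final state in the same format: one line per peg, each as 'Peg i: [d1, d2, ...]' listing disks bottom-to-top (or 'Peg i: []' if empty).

Answer: Peg 0: [4]
Peg 1: [1]
Peg 2: [6, 5, 3, 2]

Derivation:
After move 1 (1->2):
Peg 0: []
Peg 1: [4]
Peg 2: [6, 5, 3, 2, 1]

After move 2 (0->0):
Peg 0: []
Peg 1: [4]
Peg 2: [6, 5, 3, 2, 1]

After move 3 (1->0):
Peg 0: [4]
Peg 1: []
Peg 2: [6, 5, 3, 2, 1]

After move 4 (1->0):
Peg 0: [4]
Peg 1: []
Peg 2: [6, 5, 3, 2, 1]

After move 5 (2->1):
Peg 0: [4]
Peg 1: [1]
Peg 2: [6, 5, 3, 2]

After move 6 (2->2):
Peg 0: [4]
Peg 1: [1]
Peg 2: [6, 5, 3, 2]

After move 7 (1->1):
Peg 0: [4]
Peg 1: [1]
Peg 2: [6, 5, 3, 2]

After move 8 (2->2):
Peg 0: [4]
Peg 1: [1]
Peg 2: [6, 5, 3, 2]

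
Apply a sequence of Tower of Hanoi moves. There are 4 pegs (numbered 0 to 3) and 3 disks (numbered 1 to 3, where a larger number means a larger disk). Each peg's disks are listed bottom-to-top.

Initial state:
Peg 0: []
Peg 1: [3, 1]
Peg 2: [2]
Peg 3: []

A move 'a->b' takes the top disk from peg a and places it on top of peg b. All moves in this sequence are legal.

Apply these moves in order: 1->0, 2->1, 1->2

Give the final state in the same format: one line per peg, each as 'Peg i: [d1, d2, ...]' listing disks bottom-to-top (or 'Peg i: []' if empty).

After move 1 (1->0):
Peg 0: [1]
Peg 1: [3]
Peg 2: [2]
Peg 3: []

After move 2 (2->1):
Peg 0: [1]
Peg 1: [3, 2]
Peg 2: []
Peg 3: []

After move 3 (1->2):
Peg 0: [1]
Peg 1: [3]
Peg 2: [2]
Peg 3: []

Answer: Peg 0: [1]
Peg 1: [3]
Peg 2: [2]
Peg 3: []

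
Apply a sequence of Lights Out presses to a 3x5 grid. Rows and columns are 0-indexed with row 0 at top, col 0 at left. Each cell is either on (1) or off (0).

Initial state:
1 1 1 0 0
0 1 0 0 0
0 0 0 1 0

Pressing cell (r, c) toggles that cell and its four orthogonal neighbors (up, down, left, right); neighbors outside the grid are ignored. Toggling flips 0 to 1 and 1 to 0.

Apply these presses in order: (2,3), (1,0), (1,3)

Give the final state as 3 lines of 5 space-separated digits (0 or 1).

Answer: 0 1 1 1 0
1 0 1 0 1
1 0 1 1 1

Derivation:
After press 1 at (2,3):
1 1 1 0 0
0 1 0 1 0
0 0 1 0 1

After press 2 at (1,0):
0 1 1 0 0
1 0 0 1 0
1 0 1 0 1

After press 3 at (1,3):
0 1 1 1 0
1 0 1 0 1
1 0 1 1 1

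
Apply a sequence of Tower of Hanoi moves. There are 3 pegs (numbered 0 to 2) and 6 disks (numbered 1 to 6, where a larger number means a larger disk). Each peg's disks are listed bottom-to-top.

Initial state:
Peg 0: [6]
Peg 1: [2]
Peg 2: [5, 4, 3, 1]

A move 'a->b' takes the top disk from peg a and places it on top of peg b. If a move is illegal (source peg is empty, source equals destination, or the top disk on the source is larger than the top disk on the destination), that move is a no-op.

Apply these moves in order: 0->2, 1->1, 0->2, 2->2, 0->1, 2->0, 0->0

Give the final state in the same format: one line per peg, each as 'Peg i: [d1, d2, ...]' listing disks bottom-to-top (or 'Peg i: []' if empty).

After move 1 (0->2):
Peg 0: [6]
Peg 1: [2]
Peg 2: [5, 4, 3, 1]

After move 2 (1->1):
Peg 0: [6]
Peg 1: [2]
Peg 2: [5, 4, 3, 1]

After move 3 (0->2):
Peg 0: [6]
Peg 1: [2]
Peg 2: [5, 4, 3, 1]

After move 4 (2->2):
Peg 0: [6]
Peg 1: [2]
Peg 2: [5, 4, 3, 1]

After move 5 (0->1):
Peg 0: [6]
Peg 1: [2]
Peg 2: [5, 4, 3, 1]

After move 6 (2->0):
Peg 0: [6, 1]
Peg 1: [2]
Peg 2: [5, 4, 3]

After move 7 (0->0):
Peg 0: [6, 1]
Peg 1: [2]
Peg 2: [5, 4, 3]

Answer: Peg 0: [6, 1]
Peg 1: [2]
Peg 2: [5, 4, 3]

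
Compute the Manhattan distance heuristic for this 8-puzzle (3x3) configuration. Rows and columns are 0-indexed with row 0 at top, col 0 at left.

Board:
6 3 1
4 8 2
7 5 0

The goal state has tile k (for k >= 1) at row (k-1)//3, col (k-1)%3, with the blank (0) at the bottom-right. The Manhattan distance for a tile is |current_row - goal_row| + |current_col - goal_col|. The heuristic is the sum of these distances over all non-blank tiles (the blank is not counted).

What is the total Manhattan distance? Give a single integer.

Answer: 10

Derivation:
Tile 6: (0,0)->(1,2) = 3
Tile 3: (0,1)->(0,2) = 1
Tile 1: (0,2)->(0,0) = 2
Tile 4: (1,0)->(1,0) = 0
Tile 8: (1,1)->(2,1) = 1
Tile 2: (1,2)->(0,1) = 2
Tile 7: (2,0)->(2,0) = 0
Tile 5: (2,1)->(1,1) = 1
Sum: 3 + 1 + 2 + 0 + 1 + 2 + 0 + 1 = 10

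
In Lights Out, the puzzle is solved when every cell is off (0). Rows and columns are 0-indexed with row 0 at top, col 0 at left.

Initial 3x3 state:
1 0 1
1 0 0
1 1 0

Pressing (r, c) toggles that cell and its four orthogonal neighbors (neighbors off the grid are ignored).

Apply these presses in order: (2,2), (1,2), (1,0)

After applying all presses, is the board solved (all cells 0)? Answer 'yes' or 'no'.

After press 1 at (2,2):
1 0 1
1 0 1
1 0 1

After press 2 at (1,2):
1 0 0
1 1 0
1 0 0

After press 3 at (1,0):
0 0 0
0 0 0
0 0 0

Lights still on: 0

Answer: yes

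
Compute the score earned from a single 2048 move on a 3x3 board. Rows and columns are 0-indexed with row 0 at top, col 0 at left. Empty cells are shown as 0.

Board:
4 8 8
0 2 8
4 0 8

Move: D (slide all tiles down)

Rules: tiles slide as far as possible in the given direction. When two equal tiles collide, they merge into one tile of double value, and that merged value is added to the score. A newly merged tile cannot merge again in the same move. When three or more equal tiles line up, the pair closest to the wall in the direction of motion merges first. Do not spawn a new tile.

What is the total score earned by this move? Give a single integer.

Slide down:
col 0: [4, 0, 4] -> [0, 0, 8]  score +8 (running 8)
col 1: [8, 2, 0] -> [0, 8, 2]  score +0 (running 8)
col 2: [8, 8, 8] -> [0, 8, 16]  score +16 (running 24)
Board after move:
 0  0  0
 0  8  8
 8  2 16

Answer: 24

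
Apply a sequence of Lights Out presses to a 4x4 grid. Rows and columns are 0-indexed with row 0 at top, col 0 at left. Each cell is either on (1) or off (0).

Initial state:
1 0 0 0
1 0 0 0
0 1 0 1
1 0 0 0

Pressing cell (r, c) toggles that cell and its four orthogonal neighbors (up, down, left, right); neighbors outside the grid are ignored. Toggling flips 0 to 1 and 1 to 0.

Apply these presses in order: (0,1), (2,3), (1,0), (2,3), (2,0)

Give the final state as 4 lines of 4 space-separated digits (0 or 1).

After press 1 at (0,1):
0 1 1 0
1 1 0 0
0 1 0 1
1 0 0 0

After press 2 at (2,3):
0 1 1 0
1 1 0 1
0 1 1 0
1 0 0 1

After press 3 at (1,0):
1 1 1 0
0 0 0 1
1 1 1 0
1 0 0 1

After press 4 at (2,3):
1 1 1 0
0 0 0 0
1 1 0 1
1 0 0 0

After press 5 at (2,0):
1 1 1 0
1 0 0 0
0 0 0 1
0 0 0 0

Answer: 1 1 1 0
1 0 0 0
0 0 0 1
0 0 0 0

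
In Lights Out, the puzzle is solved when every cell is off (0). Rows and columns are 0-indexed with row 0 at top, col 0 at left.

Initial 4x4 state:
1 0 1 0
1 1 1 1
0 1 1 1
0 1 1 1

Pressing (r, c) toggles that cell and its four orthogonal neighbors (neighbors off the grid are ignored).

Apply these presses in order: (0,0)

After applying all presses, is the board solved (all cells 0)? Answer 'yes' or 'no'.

After press 1 at (0,0):
0 1 1 0
0 1 1 1
0 1 1 1
0 1 1 1

Lights still on: 11

Answer: no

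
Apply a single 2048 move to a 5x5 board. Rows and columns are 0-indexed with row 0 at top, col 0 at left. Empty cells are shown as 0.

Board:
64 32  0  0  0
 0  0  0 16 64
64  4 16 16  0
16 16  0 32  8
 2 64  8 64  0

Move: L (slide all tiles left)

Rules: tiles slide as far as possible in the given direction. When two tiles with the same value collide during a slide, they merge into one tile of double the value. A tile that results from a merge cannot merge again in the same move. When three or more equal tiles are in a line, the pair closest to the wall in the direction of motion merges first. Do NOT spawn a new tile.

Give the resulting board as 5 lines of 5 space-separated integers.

Slide left:
row 0: [64, 32, 0, 0, 0] -> [64, 32, 0, 0, 0]
row 1: [0, 0, 0, 16, 64] -> [16, 64, 0, 0, 0]
row 2: [64, 4, 16, 16, 0] -> [64, 4, 32, 0, 0]
row 3: [16, 16, 0, 32, 8] -> [32, 32, 8, 0, 0]
row 4: [2, 64, 8, 64, 0] -> [2, 64, 8, 64, 0]

Answer: 64 32  0  0  0
16 64  0  0  0
64  4 32  0  0
32 32  8  0  0
 2 64  8 64  0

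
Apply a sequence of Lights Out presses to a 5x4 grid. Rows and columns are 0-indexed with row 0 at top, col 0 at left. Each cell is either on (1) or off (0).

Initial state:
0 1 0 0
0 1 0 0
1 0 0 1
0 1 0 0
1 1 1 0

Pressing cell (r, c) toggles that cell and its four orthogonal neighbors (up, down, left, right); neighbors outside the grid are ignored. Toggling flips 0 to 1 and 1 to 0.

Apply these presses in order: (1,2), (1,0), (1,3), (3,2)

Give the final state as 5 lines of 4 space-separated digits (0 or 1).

Answer: 1 1 1 1
1 1 0 0
0 0 0 0
0 0 1 1
1 1 0 0

Derivation:
After press 1 at (1,2):
0 1 1 0
0 0 1 1
1 0 1 1
0 1 0 0
1 1 1 0

After press 2 at (1,0):
1 1 1 0
1 1 1 1
0 0 1 1
0 1 0 0
1 1 1 0

After press 3 at (1,3):
1 1 1 1
1 1 0 0
0 0 1 0
0 1 0 0
1 1 1 0

After press 4 at (3,2):
1 1 1 1
1 1 0 0
0 0 0 0
0 0 1 1
1 1 0 0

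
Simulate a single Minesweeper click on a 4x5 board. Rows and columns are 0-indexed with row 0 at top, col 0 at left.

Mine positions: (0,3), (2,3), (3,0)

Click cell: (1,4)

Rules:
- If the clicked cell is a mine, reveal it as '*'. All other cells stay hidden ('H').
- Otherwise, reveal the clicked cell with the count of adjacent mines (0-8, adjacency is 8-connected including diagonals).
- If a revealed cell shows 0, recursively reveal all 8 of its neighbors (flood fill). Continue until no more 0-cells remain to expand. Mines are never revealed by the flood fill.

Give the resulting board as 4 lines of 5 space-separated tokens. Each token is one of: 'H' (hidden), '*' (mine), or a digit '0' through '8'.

H H H H H
H H H H 2
H H H H H
H H H H H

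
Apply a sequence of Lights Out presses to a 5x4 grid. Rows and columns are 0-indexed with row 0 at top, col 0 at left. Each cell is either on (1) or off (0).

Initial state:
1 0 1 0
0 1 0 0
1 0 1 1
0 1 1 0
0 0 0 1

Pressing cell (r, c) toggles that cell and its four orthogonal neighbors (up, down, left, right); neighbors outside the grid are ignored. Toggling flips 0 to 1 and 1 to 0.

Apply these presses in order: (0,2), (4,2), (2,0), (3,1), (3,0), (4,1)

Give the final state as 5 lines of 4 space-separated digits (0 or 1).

Answer: 1 1 0 1
1 1 1 0
1 0 1 1
1 0 1 0
0 1 0 0

Derivation:
After press 1 at (0,2):
1 1 0 1
0 1 1 0
1 0 1 1
0 1 1 0
0 0 0 1

After press 2 at (4,2):
1 1 0 1
0 1 1 0
1 0 1 1
0 1 0 0
0 1 1 0

After press 3 at (2,0):
1 1 0 1
1 1 1 0
0 1 1 1
1 1 0 0
0 1 1 0

After press 4 at (3,1):
1 1 0 1
1 1 1 0
0 0 1 1
0 0 1 0
0 0 1 0

After press 5 at (3,0):
1 1 0 1
1 1 1 0
1 0 1 1
1 1 1 0
1 0 1 0

After press 6 at (4,1):
1 1 0 1
1 1 1 0
1 0 1 1
1 0 1 0
0 1 0 0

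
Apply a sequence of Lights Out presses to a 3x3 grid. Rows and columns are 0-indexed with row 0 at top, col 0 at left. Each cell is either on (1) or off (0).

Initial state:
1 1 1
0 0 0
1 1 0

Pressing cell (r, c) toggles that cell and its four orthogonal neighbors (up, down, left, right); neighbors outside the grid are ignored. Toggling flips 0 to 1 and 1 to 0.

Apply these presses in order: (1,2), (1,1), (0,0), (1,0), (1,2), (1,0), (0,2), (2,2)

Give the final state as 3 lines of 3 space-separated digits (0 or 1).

Answer: 0 0 0
0 1 1
1 1 1

Derivation:
After press 1 at (1,2):
1 1 0
0 1 1
1 1 1

After press 2 at (1,1):
1 0 0
1 0 0
1 0 1

After press 3 at (0,0):
0 1 0
0 0 0
1 0 1

After press 4 at (1,0):
1 1 0
1 1 0
0 0 1

After press 5 at (1,2):
1 1 1
1 0 1
0 0 0

After press 6 at (1,0):
0 1 1
0 1 1
1 0 0

After press 7 at (0,2):
0 0 0
0 1 0
1 0 0

After press 8 at (2,2):
0 0 0
0 1 1
1 1 1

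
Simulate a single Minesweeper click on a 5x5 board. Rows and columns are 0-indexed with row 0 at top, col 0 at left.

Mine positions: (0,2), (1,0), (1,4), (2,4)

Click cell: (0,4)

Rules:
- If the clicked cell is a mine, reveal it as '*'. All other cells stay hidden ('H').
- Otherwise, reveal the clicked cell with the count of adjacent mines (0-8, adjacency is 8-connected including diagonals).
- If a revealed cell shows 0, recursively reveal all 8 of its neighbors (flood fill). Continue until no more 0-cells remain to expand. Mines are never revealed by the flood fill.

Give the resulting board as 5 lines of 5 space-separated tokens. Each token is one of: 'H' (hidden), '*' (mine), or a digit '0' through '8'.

H H H H 1
H H H H H
H H H H H
H H H H H
H H H H H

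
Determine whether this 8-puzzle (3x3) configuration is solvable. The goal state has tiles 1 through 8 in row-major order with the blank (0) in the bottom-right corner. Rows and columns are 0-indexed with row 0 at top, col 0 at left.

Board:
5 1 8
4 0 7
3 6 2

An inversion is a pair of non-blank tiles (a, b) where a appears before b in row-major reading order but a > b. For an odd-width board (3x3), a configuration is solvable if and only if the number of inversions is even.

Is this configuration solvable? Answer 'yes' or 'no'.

Inversions (pairs i<j in row-major order where tile[i] > tile[j] > 0): 16
16 is even, so the puzzle is solvable.

Answer: yes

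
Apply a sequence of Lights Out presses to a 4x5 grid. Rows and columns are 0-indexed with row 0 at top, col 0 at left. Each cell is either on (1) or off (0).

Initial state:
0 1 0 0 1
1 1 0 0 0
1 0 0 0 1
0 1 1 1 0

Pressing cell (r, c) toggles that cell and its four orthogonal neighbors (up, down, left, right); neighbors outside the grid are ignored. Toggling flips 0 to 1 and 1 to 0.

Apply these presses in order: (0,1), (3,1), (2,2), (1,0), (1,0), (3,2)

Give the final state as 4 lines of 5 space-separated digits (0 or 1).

After press 1 at (0,1):
1 0 1 0 1
1 0 0 0 0
1 0 0 0 1
0 1 1 1 0

After press 2 at (3,1):
1 0 1 0 1
1 0 0 0 0
1 1 0 0 1
1 0 0 1 0

After press 3 at (2,2):
1 0 1 0 1
1 0 1 0 0
1 0 1 1 1
1 0 1 1 0

After press 4 at (1,0):
0 0 1 0 1
0 1 1 0 0
0 0 1 1 1
1 0 1 1 0

After press 5 at (1,0):
1 0 1 0 1
1 0 1 0 0
1 0 1 1 1
1 0 1 1 0

After press 6 at (3,2):
1 0 1 0 1
1 0 1 0 0
1 0 0 1 1
1 1 0 0 0

Answer: 1 0 1 0 1
1 0 1 0 0
1 0 0 1 1
1 1 0 0 0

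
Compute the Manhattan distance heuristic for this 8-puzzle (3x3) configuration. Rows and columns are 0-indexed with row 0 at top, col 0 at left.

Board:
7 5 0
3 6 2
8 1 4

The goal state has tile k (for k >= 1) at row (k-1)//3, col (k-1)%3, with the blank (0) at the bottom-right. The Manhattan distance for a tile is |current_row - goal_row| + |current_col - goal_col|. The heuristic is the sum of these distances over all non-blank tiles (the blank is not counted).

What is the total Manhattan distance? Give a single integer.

Tile 7: (0,0)->(2,0) = 2
Tile 5: (0,1)->(1,1) = 1
Tile 3: (1,0)->(0,2) = 3
Tile 6: (1,1)->(1,2) = 1
Tile 2: (1,2)->(0,1) = 2
Tile 8: (2,0)->(2,1) = 1
Tile 1: (2,1)->(0,0) = 3
Tile 4: (2,2)->(1,0) = 3
Sum: 2 + 1 + 3 + 1 + 2 + 1 + 3 + 3 = 16

Answer: 16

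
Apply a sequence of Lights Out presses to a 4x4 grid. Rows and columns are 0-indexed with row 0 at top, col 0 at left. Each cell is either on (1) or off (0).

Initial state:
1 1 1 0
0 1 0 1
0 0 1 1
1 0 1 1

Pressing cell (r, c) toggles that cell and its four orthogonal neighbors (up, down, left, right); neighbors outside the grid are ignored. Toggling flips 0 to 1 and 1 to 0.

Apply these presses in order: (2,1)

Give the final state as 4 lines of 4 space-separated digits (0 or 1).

After press 1 at (2,1):
1 1 1 0
0 0 0 1
1 1 0 1
1 1 1 1

Answer: 1 1 1 0
0 0 0 1
1 1 0 1
1 1 1 1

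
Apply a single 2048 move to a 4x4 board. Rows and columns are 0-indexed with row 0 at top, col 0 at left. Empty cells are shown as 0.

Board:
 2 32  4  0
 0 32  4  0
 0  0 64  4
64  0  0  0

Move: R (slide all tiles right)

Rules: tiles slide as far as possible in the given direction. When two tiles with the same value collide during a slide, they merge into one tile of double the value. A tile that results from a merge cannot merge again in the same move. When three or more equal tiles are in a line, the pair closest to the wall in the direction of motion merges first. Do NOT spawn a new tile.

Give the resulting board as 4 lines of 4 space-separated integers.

Slide right:
row 0: [2, 32, 4, 0] -> [0, 2, 32, 4]
row 1: [0, 32, 4, 0] -> [0, 0, 32, 4]
row 2: [0, 0, 64, 4] -> [0, 0, 64, 4]
row 3: [64, 0, 0, 0] -> [0, 0, 0, 64]

Answer:  0  2 32  4
 0  0 32  4
 0  0 64  4
 0  0  0 64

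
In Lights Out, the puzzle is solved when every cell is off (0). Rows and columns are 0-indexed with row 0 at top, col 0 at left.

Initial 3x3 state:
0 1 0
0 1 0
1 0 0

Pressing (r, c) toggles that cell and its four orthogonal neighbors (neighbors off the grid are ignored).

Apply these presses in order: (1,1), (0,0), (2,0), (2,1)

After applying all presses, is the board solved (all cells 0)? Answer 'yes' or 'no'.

Answer: no

Derivation:
After press 1 at (1,1):
0 0 0
1 0 1
1 1 0

After press 2 at (0,0):
1 1 0
0 0 1
1 1 0

After press 3 at (2,0):
1 1 0
1 0 1
0 0 0

After press 4 at (2,1):
1 1 0
1 1 1
1 1 1

Lights still on: 8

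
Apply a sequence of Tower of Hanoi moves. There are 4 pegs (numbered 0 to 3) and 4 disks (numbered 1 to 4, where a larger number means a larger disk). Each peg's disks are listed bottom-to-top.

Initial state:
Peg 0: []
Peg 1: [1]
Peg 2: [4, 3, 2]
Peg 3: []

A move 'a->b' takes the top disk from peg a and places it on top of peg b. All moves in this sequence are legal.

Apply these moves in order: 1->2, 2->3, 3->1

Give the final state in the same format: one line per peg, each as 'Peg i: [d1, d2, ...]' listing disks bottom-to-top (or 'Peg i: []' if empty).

Answer: Peg 0: []
Peg 1: [1]
Peg 2: [4, 3, 2]
Peg 3: []

Derivation:
After move 1 (1->2):
Peg 0: []
Peg 1: []
Peg 2: [4, 3, 2, 1]
Peg 3: []

After move 2 (2->3):
Peg 0: []
Peg 1: []
Peg 2: [4, 3, 2]
Peg 3: [1]

After move 3 (3->1):
Peg 0: []
Peg 1: [1]
Peg 2: [4, 3, 2]
Peg 3: []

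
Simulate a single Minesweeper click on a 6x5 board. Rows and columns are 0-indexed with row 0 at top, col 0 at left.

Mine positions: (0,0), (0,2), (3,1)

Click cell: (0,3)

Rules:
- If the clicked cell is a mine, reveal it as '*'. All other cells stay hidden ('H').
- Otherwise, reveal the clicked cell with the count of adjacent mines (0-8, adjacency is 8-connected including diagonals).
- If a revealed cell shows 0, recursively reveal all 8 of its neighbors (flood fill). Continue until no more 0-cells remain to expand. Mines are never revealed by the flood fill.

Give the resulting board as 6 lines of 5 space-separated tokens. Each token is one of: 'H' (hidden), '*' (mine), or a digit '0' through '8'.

H H H 1 H
H H H H H
H H H H H
H H H H H
H H H H H
H H H H H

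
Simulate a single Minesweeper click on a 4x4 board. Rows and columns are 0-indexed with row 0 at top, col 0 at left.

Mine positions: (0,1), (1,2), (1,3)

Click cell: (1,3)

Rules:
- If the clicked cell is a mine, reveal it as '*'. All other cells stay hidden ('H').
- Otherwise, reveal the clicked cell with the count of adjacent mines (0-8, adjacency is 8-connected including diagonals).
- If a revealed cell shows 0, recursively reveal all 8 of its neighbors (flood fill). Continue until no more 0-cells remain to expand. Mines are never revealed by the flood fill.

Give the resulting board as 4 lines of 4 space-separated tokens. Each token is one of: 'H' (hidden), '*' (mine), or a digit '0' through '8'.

H H H H
H H H *
H H H H
H H H H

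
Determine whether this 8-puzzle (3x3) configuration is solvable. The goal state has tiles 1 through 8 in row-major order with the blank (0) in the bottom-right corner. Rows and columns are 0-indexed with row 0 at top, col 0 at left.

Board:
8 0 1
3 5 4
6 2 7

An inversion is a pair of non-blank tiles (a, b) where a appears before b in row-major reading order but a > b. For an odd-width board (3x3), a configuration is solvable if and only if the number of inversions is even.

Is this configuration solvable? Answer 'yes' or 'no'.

Answer: yes

Derivation:
Inversions (pairs i<j in row-major order where tile[i] > tile[j] > 0): 12
12 is even, so the puzzle is solvable.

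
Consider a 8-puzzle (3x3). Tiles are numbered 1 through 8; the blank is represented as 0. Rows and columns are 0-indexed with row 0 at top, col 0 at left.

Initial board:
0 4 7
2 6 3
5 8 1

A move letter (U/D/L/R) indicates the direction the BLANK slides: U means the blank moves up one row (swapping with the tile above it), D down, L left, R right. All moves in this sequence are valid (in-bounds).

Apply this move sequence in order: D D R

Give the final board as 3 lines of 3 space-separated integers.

After move 1 (D):
2 4 7
0 6 3
5 8 1

After move 2 (D):
2 4 7
5 6 3
0 8 1

After move 3 (R):
2 4 7
5 6 3
8 0 1

Answer: 2 4 7
5 6 3
8 0 1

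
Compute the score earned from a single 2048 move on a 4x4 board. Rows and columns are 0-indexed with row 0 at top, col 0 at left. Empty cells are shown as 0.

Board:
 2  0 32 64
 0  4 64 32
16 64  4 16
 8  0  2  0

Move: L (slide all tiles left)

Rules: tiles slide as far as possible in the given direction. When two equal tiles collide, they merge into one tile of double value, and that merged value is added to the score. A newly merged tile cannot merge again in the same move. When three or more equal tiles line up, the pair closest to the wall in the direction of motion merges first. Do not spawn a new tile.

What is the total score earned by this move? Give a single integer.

Slide left:
row 0: [2, 0, 32, 64] -> [2, 32, 64, 0]  score +0 (running 0)
row 1: [0, 4, 64, 32] -> [4, 64, 32, 0]  score +0 (running 0)
row 2: [16, 64, 4, 16] -> [16, 64, 4, 16]  score +0 (running 0)
row 3: [8, 0, 2, 0] -> [8, 2, 0, 0]  score +0 (running 0)
Board after move:
 2 32 64  0
 4 64 32  0
16 64  4 16
 8  2  0  0

Answer: 0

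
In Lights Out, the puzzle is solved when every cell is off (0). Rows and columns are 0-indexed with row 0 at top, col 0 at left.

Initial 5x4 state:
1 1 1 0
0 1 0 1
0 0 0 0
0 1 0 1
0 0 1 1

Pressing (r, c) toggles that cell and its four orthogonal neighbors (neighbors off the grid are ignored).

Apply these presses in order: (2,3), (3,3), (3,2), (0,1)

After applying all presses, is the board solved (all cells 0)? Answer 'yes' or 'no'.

Answer: yes

Derivation:
After press 1 at (2,3):
1 1 1 0
0 1 0 0
0 0 1 1
0 1 0 0
0 0 1 1

After press 2 at (3,3):
1 1 1 0
0 1 0 0
0 0 1 0
0 1 1 1
0 0 1 0

After press 3 at (3,2):
1 1 1 0
0 1 0 0
0 0 0 0
0 0 0 0
0 0 0 0

After press 4 at (0,1):
0 0 0 0
0 0 0 0
0 0 0 0
0 0 0 0
0 0 0 0

Lights still on: 0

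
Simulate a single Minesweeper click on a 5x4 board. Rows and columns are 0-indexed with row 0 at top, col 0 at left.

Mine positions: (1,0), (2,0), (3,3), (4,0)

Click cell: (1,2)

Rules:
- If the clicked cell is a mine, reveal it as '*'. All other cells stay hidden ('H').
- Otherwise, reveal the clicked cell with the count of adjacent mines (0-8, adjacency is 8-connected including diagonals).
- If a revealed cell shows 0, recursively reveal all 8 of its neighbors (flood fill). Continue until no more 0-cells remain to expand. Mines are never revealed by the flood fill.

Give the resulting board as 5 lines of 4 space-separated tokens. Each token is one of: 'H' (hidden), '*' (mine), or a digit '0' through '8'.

H 1 0 0
H 2 0 0
H 2 1 1
H H H H
H H H H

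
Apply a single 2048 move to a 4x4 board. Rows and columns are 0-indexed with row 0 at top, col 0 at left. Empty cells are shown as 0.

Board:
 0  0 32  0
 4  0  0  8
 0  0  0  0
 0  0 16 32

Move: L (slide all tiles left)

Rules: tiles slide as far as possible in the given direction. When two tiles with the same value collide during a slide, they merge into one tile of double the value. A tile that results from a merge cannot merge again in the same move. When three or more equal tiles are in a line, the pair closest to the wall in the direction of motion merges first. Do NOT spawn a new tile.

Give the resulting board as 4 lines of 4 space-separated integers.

Slide left:
row 0: [0, 0, 32, 0] -> [32, 0, 0, 0]
row 1: [4, 0, 0, 8] -> [4, 8, 0, 0]
row 2: [0, 0, 0, 0] -> [0, 0, 0, 0]
row 3: [0, 0, 16, 32] -> [16, 32, 0, 0]

Answer: 32  0  0  0
 4  8  0  0
 0  0  0  0
16 32  0  0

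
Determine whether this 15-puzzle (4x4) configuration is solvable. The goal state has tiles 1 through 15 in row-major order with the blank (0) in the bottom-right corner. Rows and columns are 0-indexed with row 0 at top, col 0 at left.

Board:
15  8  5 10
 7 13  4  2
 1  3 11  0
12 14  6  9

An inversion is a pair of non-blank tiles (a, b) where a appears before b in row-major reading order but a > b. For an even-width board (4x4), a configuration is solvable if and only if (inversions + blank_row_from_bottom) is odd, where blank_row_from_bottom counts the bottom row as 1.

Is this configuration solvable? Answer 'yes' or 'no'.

Inversions: 55
Blank is in row 2 (0-indexed from top), which is row 2 counting from the bottom (bottom = 1).
55 + 2 = 57, which is odd, so the puzzle is solvable.

Answer: yes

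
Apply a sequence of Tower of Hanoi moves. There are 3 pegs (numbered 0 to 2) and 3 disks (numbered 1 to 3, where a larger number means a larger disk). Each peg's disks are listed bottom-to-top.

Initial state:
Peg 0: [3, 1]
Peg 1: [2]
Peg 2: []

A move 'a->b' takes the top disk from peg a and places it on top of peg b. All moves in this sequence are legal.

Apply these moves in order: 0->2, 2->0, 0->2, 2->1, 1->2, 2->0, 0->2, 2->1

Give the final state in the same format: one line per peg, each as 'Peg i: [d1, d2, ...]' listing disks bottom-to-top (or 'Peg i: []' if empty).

After move 1 (0->2):
Peg 0: [3]
Peg 1: [2]
Peg 2: [1]

After move 2 (2->0):
Peg 0: [3, 1]
Peg 1: [2]
Peg 2: []

After move 3 (0->2):
Peg 0: [3]
Peg 1: [2]
Peg 2: [1]

After move 4 (2->1):
Peg 0: [3]
Peg 1: [2, 1]
Peg 2: []

After move 5 (1->2):
Peg 0: [3]
Peg 1: [2]
Peg 2: [1]

After move 6 (2->0):
Peg 0: [3, 1]
Peg 1: [2]
Peg 2: []

After move 7 (0->2):
Peg 0: [3]
Peg 1: [2]
Peg 2: [1]

After move 8 (2->1):
Peg 0: [3]
Peg 1: [2, 1]
Peg 2: []

Answer: Peg 0: [3]
Peg 1: [2, 1]
Peg 2: []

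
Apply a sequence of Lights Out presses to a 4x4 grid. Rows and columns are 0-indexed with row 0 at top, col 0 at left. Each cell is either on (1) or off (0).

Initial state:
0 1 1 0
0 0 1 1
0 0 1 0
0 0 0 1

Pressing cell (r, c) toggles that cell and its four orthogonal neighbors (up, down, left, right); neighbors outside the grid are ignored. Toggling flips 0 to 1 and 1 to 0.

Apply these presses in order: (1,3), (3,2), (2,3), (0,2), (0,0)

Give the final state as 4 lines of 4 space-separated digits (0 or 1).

Answer: 1 1 0 0
1 0 1 1
0 0 1 0
0 1 1 1

Derivation:
After press 1 at (1,3):
0 1 1 1
0 0 0 0
0 0 1 1
0 0 0 1

After press 2 at (3,2):
0 1 1 1
0 0 0 0
0 0 0 1
0 1 1 0

After press 3 at (2,3):
0 1 1 1
0 0 0 1
0 0 1 0
0 1 1 1

After press 4 at (0,2):
0 0 0 0
0 0 1 1
0 0 1 0
0 1 1 1

After press 5 at (0,0):
1 1 0 0
1 0 1 1
0 0 1 0
0 1 1 1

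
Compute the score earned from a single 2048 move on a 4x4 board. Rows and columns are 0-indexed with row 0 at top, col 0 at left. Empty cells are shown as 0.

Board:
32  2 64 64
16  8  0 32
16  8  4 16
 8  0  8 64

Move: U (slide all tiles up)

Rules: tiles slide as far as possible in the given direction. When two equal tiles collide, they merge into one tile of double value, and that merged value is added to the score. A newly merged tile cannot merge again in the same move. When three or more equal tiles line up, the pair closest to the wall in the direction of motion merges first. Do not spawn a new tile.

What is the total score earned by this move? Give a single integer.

Slide up:
col 0: [32, 16, 16, 8] -> [32, 32, 8, 0]  score +32 (running 32)
col 1: [2, 8, 8, 0] -> [2, 16, 0, 0]  score +16 (running 48)
col 2: [64, 0, 4, 8] -> [64, 4, 8, 0]  score +0 (running 48)
col 3: [64, 32, 16, 64] -> [64, 32, 16, 64]  score +0 (running 48)
Board after move:
32  2 64 64
32 16  4 32
 8  0  8 16
 0  0  0 64

Answer: 48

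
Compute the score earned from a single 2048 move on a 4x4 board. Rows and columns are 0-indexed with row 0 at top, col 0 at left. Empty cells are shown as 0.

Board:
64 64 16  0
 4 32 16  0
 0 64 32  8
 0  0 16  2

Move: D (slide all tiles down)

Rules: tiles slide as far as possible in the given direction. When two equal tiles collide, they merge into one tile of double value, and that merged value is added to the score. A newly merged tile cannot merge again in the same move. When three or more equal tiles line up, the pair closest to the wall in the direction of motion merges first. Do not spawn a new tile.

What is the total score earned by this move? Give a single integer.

Answer: 32

Derivation:
Slide down:
col 0: [64, 4, 0, 0] -> [0, 0, 64, 4]  score +0 (running 0)
col 1: [64, 32, 64, 0] -> [0, 64, 32, 64]  score +0 (running 0)
col 2: [16, 16, 32, 16] -> [0, 32, 32, 16]  score +32 (running 32)
col 3: [0, 0, 8, 2] -> [0, 0, 8, 2]  score +0 (running 32)
Board after move:
 0  0  0  0
 0 64 32  0
64 32 32  8
 4 64 16  2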